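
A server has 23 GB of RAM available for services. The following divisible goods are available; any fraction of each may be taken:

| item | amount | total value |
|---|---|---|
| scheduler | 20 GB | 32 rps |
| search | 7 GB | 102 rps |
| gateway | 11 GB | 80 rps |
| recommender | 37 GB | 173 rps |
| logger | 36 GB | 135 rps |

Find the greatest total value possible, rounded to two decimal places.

Take in order of value per unit:
- search (102/7 per unit): all 7 → value 102, running total 102.00
- gateway (80/11 per unit): all 11 → value 80, running total 182.00
- recommender (173/37 per unit): 5 of 37 → value 5×173/37 = 23.3784, running total 205.38
Total 205.38.

205.38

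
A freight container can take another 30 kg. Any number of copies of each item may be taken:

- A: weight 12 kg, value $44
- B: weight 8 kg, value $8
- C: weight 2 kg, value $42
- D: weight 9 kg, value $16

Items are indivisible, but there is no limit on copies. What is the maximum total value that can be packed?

$630

Best value-per-unit is C at 42/2, and filling with it alone uses weight 15×2=30. No mix of the others beats 15×42 = 630.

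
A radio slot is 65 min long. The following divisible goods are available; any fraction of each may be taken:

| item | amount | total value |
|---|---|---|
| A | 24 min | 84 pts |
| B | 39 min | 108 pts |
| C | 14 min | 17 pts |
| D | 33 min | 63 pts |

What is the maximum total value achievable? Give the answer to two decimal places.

Take in order of value per unit:
- A (84/24 per unit): all 24 → value 84, running total 84.00
- B (108/39 per unit): all 39 → value 108, running total 192.00
- D (63/33 per unit): 2 of 33 → value 2×63/33 = 3.8182, running total 195.82
Total 195.82.

195.82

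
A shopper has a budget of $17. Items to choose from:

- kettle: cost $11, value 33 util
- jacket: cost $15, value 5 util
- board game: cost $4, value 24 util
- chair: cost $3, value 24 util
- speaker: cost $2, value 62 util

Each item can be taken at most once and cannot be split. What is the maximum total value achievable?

119 util

Check high-value combinations within $17:
- kettle+chair+speaker: cost 11+3+2=16, value 33+24+62=119
- kettle+board game+speaker: cost 11+4+2=17, value 33+24+62=119
- board game+chair+speaker: cost 4+3+2=9, value 24+24+62=110
- kettle+speaker: cost 11+2=13, value 33+62=95
Best: 119 util.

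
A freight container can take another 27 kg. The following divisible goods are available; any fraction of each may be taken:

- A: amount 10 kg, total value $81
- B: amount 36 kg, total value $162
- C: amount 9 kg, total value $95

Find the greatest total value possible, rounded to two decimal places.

Take in order of value per unit:
- C (95/9 per unit): all 9 → value 95, running total 95.00
- A (81/10 per unit): all 10 → value 81, running total 176.00
- B (162/36 per unit): 8 of 36 → value 8×162/36 = 36.0000, running total 212.00
Total 212.00.

212.00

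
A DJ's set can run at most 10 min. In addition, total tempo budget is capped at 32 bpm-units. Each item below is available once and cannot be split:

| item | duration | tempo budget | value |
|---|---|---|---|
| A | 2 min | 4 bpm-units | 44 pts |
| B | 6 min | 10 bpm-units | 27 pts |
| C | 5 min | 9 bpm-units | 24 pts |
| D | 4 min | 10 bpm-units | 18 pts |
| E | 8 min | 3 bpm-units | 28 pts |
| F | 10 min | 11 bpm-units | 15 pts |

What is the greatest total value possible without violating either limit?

Feasible sets respecting both limits:
- A+E: duration 10, tempo budget 7, value 72
- A+B: duration 8, tempo budget 14, value 71
- A+C: duration 7, tempo budget 13, value 68
Best: 72 pts.

72 pts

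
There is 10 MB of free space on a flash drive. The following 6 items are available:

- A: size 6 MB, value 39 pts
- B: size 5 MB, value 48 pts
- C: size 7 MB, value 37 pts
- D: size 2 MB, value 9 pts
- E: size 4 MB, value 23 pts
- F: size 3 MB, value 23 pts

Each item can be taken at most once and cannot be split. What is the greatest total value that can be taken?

Check high-value combinations within 10 MB:
- B+D+F: size 5+2+3=10, value 48+9+23=80
- B+F: size 5+3=8, value 48+23=71
- B+E: size 5+4=9, value 48+23=71
- A+F: size 6+3=9, value 39+23=62
Best: 80 pts.

80 pts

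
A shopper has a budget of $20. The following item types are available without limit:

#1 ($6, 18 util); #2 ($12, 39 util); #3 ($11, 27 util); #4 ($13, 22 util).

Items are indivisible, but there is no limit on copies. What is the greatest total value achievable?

57 util

Best value-per-unit is #2 at 39/12; filling with it alone gives 1×39 = 39.
Optimal mix: 1×#1 + 1×#2 → cost 18, value 57.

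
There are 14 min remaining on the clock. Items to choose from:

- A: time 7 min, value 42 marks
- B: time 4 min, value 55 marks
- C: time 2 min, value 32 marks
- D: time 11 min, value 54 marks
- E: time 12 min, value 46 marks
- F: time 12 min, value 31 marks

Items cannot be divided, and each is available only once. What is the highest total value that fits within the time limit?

129 marks

Check high-value combinations within 14 min:
- A+B+C: time 7+4+2=13, value 42+55+32=129
- A+B: time 7+4=11, value 42+55=97
- B+C: time 4+2=6, value 55+32=87
- C+D: time 2+11=13, value 32+54=86
Best: 129 marks.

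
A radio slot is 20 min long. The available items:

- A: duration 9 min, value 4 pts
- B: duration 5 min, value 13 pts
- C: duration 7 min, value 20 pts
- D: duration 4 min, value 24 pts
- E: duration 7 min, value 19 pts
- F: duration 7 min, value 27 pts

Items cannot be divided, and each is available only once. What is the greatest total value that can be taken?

Check high-value combinations within 20 min:
- C+D+F: duration 7+4+7=18, value 20+24+27=71
- D+E+F: duration 4+7+7=18, value 24+19+27=70
- B+D+F: duration 5+4+7=16, value 13+24+27=64
- C+D+E: duration 7+4+7=18, value 20+24+19=63
Best: 71 pts.

71 pts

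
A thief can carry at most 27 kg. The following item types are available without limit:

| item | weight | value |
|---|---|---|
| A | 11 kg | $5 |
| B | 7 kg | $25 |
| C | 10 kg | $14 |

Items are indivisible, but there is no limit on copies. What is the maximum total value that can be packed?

Best value-per-unit is B at 25/7, and filling with it alone uses weight 3×7=21. No mix of the others beats 3×25 = 75.

$75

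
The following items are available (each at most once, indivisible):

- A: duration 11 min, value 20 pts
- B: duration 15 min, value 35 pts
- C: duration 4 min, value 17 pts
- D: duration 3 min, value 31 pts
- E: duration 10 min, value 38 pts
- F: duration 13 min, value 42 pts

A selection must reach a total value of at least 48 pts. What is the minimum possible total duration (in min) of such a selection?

Subsets with value ≥ 48, sorted by total duration:
- C+D: duration 7, value 48
- D+E: duration 13, value 69
- C+E: duration 14, value 55
- A+D: duration 14, value 51
Minimum duration: 7 min.

7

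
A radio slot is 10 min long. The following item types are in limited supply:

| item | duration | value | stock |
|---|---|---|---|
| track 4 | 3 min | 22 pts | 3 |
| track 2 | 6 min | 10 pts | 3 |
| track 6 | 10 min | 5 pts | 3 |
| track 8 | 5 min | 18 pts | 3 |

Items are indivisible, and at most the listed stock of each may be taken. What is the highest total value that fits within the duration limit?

66 pts

Best selections within duration 10 and stock limits:
- 3×track 4: duration 9, value 66
- 2×track 4: duration 6, value 44
- 1×track 4 + 1×track 8: duration 8, value 40
Best: 66 pts.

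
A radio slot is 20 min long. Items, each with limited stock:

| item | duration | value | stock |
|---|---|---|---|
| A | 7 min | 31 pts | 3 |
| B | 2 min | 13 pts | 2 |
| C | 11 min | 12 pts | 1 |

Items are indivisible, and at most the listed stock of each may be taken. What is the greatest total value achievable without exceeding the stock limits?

Best selections within duration 20 and stock limits:
- 2×A + 2×B: duration 18, value 88
- 2×A + 1×B: duration 16, value 75
- 2×A: duration 14, value 62
- 1×A + 2×B: duration 11, value 57
Best: 88 pts.

88 pts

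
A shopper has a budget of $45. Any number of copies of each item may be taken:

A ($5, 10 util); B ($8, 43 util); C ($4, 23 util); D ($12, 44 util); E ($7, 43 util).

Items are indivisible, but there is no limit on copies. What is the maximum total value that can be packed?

Best value-per-unit is E at 43/7; filling with it alone gives 6×43 = 258.
Optimal mix: 6×C + 3×E → cost 45, value 267.

267 util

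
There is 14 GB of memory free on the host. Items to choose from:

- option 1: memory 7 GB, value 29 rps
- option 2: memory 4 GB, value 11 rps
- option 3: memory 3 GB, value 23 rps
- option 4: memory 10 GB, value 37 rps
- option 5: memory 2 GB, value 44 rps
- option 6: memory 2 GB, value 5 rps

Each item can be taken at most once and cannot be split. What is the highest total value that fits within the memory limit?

101 rps

This is a 0/1 knapsack; check combinations near the capacity.
- option 1+option 3+option 5+option 6: memory 7+3+2+2=14, value 29+23+44+5=101
- option 1+option 3+option 5: memory 7+3+2=12, value 29+23+44=96
- option 4+option 5+option 6: memory 10+2+2=14, value 37+44+5=86
Best: 101 rps.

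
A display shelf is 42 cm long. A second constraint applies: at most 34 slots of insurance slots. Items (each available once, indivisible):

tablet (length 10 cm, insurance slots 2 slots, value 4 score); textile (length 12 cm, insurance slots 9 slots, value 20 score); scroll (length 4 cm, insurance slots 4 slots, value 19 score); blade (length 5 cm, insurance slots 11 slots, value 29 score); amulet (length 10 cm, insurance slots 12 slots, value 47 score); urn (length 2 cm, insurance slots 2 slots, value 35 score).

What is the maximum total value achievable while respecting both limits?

Feasible sets respecting both limits:
- tablet+scroll+blade+amulet+urn: length 31, insurance slots 31, value 134
- textile+blade+amulet+urn: length 29, insurance slots 34, value 131
- scroll+blade+amulet+urn: length 21, insurance slots 29, value 130
- tablet+textile+scroll+amulet+urn: length 38, insurance slots 29, value 125
Best: 134 score.

134 score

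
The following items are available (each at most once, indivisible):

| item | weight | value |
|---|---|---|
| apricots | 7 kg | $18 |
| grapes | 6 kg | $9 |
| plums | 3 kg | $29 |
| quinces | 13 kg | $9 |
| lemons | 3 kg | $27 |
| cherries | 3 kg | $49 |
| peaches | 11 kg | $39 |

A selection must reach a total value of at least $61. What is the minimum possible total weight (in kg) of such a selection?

6

Subsets with value ≥ 61, sorted by total weight:
- plums+cherries: weight 6, value 78
- lemons+cherries: weight 6, value 76
- plums+lemons+cherries: weight 9, value 105
Minimum weight: 6 kg.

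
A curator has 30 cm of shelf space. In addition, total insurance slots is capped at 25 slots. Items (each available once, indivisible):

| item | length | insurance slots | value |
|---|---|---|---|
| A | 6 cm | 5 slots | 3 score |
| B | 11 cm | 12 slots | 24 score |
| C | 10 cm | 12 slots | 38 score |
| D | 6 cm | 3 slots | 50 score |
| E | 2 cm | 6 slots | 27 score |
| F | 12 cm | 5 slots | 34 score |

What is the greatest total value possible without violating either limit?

Feasible sets respecting both limits:
- C+D+F: length 28, insurance slots 20, value 122
- C+D+E: length 18, insurance slots 21, value 115
- A+D+E+F: length 26, insurance slots 19, value 114
- D+E+F: length 20, insurance slots 14, value 111
Best: 122 score.

122 score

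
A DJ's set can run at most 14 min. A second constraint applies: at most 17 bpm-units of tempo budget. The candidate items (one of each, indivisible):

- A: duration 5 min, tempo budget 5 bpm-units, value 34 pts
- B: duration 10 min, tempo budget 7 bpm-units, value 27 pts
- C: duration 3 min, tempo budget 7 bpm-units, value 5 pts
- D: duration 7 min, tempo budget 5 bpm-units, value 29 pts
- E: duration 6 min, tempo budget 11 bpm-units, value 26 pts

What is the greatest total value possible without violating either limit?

63 pts

Feasible sets respecting both limits:
- A+D: duration 12, tempo budget 10, value 63
- A+E: duration 11, tempo budget 16, value 60
- D+E: duration 13, tempo budget 16, value 55
- A+C: duration 8, tempo budget 12, value 39
Best: 63 pts.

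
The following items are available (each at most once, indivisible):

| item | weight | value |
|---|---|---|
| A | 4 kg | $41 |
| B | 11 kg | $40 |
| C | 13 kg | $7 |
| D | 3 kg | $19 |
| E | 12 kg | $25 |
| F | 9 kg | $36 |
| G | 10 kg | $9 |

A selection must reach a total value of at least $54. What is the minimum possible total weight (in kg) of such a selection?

Subsets with value ≥ 54, sorted by total weight:
- A+D: weight 7, value 60
- D+F: weight 12, value 55
Minimum weight: 7 kg.

7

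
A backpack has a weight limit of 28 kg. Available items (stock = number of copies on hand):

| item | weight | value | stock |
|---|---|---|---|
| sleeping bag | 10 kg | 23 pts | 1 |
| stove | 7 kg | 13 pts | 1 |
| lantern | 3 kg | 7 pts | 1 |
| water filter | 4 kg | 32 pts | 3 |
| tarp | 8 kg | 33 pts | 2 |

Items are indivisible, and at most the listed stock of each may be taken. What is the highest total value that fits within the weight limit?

162 pts

Top feasible selections:
- 3×water filter + 2×tarp: weight 28, value 162
- 1×stove + 3×water filter + 1×tarp: weight 27, value 142
- 1×lantern + 2×water filter + 2×tarp: weight 27, value 137
- 1×lantern + 3×water filter + 1×tarp: weight 23, value 136
Best: 162 pts.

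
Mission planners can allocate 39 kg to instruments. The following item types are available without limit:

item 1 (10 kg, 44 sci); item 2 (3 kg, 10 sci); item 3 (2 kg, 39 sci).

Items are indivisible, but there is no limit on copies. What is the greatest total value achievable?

Best value-per-unit is item 3 at 39/2, and filling with it alone uses mass 19×2=38. No mix of the others beats 19×39 = 741.

741 sci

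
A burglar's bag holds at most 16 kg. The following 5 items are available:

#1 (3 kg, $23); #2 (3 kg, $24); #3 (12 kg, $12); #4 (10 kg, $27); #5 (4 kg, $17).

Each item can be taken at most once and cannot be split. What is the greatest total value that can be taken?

Check high-value combinations within 16 kg:
- #1+#2+#4: weight 3+3+10=16, value 23+24+27=74
- #1+#2+#5: weight 3+3+4=10, value 23+24+17=64
- #2+#4: weight 3+10=13, value 24+27=51
- #1+#4: weight 3+10=13, value 23+27=50
Best: $74.

$74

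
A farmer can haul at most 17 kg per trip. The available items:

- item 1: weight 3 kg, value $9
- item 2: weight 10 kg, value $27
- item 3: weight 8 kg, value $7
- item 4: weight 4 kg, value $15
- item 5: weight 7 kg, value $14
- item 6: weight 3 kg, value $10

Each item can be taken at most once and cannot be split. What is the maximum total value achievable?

Check high-value combinations within 17 kg:
- item 2+item 4+item 6: weight 10+4+3=17, value 27+15+10=52
- item 1+item 2+item 4: weight 3+10+4=17, value 9+27+15=51
- item 1+item 4+item 5+item 6: weight 3+4+7+3=17, value 9+15+14+10=48
Best: $52.

$52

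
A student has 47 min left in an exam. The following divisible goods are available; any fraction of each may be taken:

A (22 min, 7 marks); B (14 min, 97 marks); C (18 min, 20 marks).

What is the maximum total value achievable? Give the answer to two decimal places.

121.77

Take in order of value per unit:
- B (97/14 per unit): all 14 → value 97, running total 97.00
- C (20/18 per unit): all 18 → value 20, running total 117.00
- A (7/22 per unit): 15 of 22 → value 15×7/22 = 4.7727, running total 121.77
Total 121.77.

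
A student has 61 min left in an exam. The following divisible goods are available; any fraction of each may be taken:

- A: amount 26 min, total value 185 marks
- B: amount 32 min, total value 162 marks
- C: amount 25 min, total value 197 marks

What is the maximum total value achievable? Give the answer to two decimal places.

Take in order of value per unit:
- C (197/25 per unit): all 25 → value 197, running total 197.00
- A (185/26 per unit): all 26 → value 185, running total 382.00
- B (162/32 per unit): 10 of 32 → value 10×162/32 = 50.6250, running total 432.63
Total 432.63.

432.63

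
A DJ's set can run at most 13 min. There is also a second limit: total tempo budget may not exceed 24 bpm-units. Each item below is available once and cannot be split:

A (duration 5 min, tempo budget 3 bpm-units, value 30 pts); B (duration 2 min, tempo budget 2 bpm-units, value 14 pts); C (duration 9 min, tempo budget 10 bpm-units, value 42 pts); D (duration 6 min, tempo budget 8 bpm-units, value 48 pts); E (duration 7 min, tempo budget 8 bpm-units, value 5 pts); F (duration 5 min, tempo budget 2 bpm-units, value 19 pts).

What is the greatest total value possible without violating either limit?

Feasible sets respecting both limits:
- A+B+D: duration 13, tempo budget 13, value 92
- B+D+F: duration 13, tempo budget 12, value 81
- A+D: duration 11, tempo budget 11, value 78
- D+F: duration 11, tempo budget 10, value 67
Best: 92 pts.

92 pts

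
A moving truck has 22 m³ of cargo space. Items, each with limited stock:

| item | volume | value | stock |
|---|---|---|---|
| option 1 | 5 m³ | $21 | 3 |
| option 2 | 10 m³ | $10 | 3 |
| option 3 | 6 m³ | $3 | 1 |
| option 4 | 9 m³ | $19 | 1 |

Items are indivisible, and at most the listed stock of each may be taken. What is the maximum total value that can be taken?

Best selections within volume 22 and stock limits:
- 3×option 1 + 1×option 3: volume 21, value 66
- 3×option 1: volume 15, value 63
Best: $66.

$66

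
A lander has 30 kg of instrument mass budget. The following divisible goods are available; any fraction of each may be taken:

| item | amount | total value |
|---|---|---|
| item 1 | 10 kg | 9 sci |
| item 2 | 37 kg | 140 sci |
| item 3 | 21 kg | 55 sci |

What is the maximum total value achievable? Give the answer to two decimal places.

113.51

Take in order of value per unit:
- item 2 (140/37 per unit): 30 of 37 → value 30×140/37 = 113.5135, running total 113.51
Total 113.51.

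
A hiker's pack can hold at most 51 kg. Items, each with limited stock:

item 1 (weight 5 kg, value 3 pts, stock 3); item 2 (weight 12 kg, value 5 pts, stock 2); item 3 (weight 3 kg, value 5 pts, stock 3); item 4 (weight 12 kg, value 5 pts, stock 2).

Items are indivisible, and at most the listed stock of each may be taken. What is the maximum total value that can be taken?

Top feasible selections:
- 3×item 1 + 3×item 3 + 2×item 4: weight 48, value 34
- 3×item 1 + 1×item 2 + 3×item 3 + 1×item 4: weight 48, value 34
- 3×item 1 + 2×item 2 + 3×item 3: weight 48, value 34
- 1×item 1 + 1×item 2 + 3×item 3 + 2×item 4: weight 50, value 33
Best: 34 pts.

34 pts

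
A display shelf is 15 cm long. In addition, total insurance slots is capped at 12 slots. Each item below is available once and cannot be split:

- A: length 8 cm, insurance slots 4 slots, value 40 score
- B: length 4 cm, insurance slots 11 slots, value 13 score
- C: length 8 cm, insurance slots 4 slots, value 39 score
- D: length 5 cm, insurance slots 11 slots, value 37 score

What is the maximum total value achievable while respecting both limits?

Feasible sets respecting both limits:
- A: length 8, insurance slots 4, value 40
- C: length 8, insurance slots 4, value 39
- D: length 5, insurance slots 11, value 37
- B: length 4, insurance slots 11, value 13
Best: 40 score.

40 score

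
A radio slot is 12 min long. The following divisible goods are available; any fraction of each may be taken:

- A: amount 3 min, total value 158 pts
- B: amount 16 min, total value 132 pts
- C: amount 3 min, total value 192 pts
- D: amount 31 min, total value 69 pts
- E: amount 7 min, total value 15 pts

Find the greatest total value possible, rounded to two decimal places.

Take in order of value per unit:
- C (192/3 per unit): all 3 → value 192, running total 192.00
- A (158/3 per unit): all 3 → value 158, running total 350.00
- B (132/16 per unit): 6 of 16 → value 6×132/16 = 49.5000, running total 399.50
Total 399.50.

399.50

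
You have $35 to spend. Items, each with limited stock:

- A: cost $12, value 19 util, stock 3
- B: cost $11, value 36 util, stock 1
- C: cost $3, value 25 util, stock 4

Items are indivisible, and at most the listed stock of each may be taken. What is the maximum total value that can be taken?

Top feasible selections:
- 1×A + 1×B + 4×C: cost 35, value 155
- 1×B + 4×C: cost 23, value 136
Best: 155 util.

155 util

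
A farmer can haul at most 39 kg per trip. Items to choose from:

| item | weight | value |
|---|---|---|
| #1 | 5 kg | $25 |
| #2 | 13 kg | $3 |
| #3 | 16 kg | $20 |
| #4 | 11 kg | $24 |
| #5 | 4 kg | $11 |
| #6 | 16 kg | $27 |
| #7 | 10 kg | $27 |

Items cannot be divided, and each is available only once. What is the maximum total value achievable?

Check high-value combinations within 39 kg:
- #1+#5+#6+#7: weight 5+4+16+10=35, value 25+11+27+27=90
- #1+#4+#5+#7: weight 5+11+4+10=30, value 25+24+11+27=87
- #1+#4+#5+#6: weight 5+11+4+16=36, value 25+24+11+27=87
- #1+#3+#5+#7: weight 5+16+4+10=35, value 25+20+11+27=83
Best: $90.

$90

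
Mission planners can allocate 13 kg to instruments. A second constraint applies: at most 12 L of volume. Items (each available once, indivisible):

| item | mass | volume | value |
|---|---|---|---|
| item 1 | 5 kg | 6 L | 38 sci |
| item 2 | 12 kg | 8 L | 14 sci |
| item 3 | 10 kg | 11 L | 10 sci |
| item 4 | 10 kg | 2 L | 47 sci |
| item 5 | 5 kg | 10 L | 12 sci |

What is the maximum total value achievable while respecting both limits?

47 sci

Feasible sets respecting both limits:
- item 4: mass 10, volume 2, value 47
- item 1: mass 5, volume 6, value 38
- item 2: mass 12, volume 8, value 14
Best: 47 sci.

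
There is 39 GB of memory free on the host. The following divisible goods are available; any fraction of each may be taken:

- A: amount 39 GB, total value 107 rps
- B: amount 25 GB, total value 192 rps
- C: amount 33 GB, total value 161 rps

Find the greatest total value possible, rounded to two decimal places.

260.30

Take in order of value per unit:
- B (192/25 per unit): all 25 → value 192, running total 192.00
- C (161/33 per unit): 14 of 33 → value 14×161/33 = 68.3030, running total 260.30
Total 260.30.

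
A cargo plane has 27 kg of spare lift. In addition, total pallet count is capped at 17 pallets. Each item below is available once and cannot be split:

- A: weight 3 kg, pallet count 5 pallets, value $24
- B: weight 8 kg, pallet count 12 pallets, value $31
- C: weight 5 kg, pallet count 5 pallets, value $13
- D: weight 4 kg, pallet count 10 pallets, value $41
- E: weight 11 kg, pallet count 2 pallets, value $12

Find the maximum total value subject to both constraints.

$77

Feasible sets respecting both limits:
- A+D+E: weight 18, pallet count 17, value 77
- C+D+E: weight 20, pallet count 17, value 66
- A+D: weight 7, pallet count 15, value 65
- A+B: weight 11, pallet count 17, value 55
Best: $77.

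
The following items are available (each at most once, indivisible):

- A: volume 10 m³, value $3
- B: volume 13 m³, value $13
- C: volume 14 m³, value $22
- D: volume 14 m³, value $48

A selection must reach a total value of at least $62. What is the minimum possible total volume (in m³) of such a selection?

Subsets with value ≥ 62, sorted by total volume:
- C+D: volume 28, value 70
- A+B+D: volume 37, value 64
Minimum volume: 28 m³.

28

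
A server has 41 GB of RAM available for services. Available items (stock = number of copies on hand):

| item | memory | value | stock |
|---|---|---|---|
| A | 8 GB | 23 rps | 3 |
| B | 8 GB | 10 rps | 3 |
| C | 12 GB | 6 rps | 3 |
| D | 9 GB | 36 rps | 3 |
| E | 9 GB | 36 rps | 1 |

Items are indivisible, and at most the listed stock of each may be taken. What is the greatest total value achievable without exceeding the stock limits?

144 rps

Best selections within memory 41 and stock limits:
- 3×D + 1×E: memory 36, value 144
- 1×A + 2×D + 1×E: memory 35, value 131
- 1×A + 3×D: memory 35, value 131
Best: 144 rps.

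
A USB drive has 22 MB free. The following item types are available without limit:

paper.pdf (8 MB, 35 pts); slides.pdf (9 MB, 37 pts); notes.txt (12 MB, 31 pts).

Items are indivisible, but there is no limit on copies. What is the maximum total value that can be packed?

Best value-per-unit is paper.pdf at 35/8; filling with it alone gives 2×35 = 70.
Optimal mix: 2×slides.pdf → size 18, value 74.

74 pts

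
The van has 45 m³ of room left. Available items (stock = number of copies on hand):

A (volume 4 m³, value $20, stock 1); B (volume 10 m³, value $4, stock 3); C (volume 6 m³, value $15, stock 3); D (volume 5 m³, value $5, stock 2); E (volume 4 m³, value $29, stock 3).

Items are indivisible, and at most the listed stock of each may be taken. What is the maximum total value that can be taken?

$162

Top feasible selections:
- 1×A + 3×C + 2×D + 3×E: volume 44, value 162
- 1×A + 3×C + 1×D + 3×E: volume 39, value 157
Best: $162.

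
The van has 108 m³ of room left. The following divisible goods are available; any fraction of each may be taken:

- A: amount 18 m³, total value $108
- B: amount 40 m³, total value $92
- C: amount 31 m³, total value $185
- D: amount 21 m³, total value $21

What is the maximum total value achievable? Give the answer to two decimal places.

Take in order of value per unit:
- A (108/18 per unit): all 18 → value 108, running total 108.00
- C (185/31 per unit): all 31 → value 185, running total 293.00
- B (92/40 per unit): all 40 → value 92, running total 385.00
- D (21/21 per unit): 19 of 21 → value 19×21/21 = 19.0000, running total 404.00
Total 404.00.

404.00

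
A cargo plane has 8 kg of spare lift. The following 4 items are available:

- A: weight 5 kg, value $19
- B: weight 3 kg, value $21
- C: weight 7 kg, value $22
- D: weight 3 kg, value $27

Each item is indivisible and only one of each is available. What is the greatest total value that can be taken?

Check high-value combinations within 8 kg:
- B+D: weight 3+3=6, value 21+27=48
- A+D: weight 5+3=8, value 19+27=46
- A+B: weight 5+3=8, value 19+21=40
- D: weight 3, value 27
- C: weight 7, value 22
Best: $48.

$48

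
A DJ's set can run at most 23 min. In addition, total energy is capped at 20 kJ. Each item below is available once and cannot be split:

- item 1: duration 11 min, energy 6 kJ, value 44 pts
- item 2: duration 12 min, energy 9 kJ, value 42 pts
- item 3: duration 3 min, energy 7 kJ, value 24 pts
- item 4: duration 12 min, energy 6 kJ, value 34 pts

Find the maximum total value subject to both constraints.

86 pts

Feasible sets respecting both limits:
- item 1+item 2: duration 23, energy 15, value 86
- item 1+item 4: duration 23, energy 12, value 78
- item 1+item 3: duration 14, energy 13, value 68
- item 2+item 3: duration 15, energy 16, value 66
Best: 86 pts.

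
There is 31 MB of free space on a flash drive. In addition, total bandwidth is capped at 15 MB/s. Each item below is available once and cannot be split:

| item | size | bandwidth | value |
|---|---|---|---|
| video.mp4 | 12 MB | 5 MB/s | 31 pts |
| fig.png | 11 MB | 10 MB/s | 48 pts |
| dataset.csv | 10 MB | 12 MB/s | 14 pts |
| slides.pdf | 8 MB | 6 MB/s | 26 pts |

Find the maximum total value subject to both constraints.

79 pts

Feasible sets respecting both limits:
- video.mp4+fig.png: size 23, bandwidth 15, value 79
- video.mp4+slides.pdf: size 20, bandwidth 11, value 57
- fig.png: size 11, bandwidth 10, value 48
Best: 79 pts.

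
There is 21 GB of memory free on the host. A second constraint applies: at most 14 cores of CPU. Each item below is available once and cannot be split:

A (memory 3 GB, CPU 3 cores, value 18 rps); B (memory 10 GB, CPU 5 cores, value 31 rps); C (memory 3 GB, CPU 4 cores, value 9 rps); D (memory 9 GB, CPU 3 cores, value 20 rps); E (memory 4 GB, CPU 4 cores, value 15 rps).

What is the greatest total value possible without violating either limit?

Feasible sets respecting both limits:
- A+B+E: memory 17, CPU 12, value 64
- A+C+D+E: memory 19, CPU 14, value 62
- A+B+C: memory 16, CPU 12, value 58
Best: 64 rps.

64 rps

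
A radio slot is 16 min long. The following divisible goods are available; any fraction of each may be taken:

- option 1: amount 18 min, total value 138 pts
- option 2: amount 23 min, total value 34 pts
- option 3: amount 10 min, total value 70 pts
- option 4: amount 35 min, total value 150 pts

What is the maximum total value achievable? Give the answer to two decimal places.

Take in order of value per unit:
- option 1 (138/18 per unit): 16 of 18 → value 16×138/18 = 122.6667, running total 122.67
Total 122.67.

122.67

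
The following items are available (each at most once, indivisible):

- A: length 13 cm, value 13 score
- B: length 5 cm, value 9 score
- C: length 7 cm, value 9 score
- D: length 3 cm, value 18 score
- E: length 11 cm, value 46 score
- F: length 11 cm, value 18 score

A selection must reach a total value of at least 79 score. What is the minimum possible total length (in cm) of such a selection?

Subsets with value ≥ 79, sorted by total length:
- D+E+F: length 25, value 82
- B+C+D+E: length 26, value 82
- B+D+E+F: length 30, value 91
- C+D+E+F: length 32, value 91
Minimum length: 25 cm.

25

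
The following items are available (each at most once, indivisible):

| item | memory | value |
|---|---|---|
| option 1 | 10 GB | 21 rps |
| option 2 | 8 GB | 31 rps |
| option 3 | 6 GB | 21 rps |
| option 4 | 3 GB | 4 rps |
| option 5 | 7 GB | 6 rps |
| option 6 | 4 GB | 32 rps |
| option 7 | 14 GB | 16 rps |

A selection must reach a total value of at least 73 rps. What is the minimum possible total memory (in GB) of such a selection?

18

Subsets with value ≥ 73, sorted by total memory:
- option 2+option 3+option 6: memory 18, value 84
- option 1+option 3+option 6: memory 20, value 74
Minimum memory: 18 GB.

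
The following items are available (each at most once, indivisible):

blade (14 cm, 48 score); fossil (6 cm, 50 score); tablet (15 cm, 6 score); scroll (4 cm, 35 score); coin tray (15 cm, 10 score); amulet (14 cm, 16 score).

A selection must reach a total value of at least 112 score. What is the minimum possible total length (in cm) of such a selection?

Subsets with value ≥ 112, sorted by total length:
- blade+fossil+scroll: length 24, value 133
- blade+fossil+amulet: length 34, value 114
- blade+fossil+scroll+amulet: length 38, value 149
Minimum length: 24 cm.

24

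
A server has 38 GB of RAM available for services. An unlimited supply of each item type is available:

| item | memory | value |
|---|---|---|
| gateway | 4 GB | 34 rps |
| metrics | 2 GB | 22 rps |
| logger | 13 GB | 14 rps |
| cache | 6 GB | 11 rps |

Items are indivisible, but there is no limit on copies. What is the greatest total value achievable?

Best value-per-unit is metrics at 22/2, and filling with it alone uses memory 19×2=38. No mix of the others beats 19×22 = 418.

418 rps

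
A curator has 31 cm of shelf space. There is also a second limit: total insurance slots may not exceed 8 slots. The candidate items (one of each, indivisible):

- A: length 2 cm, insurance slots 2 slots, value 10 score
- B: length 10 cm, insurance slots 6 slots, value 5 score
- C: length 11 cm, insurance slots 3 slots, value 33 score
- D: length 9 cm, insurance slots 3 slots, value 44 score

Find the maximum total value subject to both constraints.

Feasible sets respecting both limits:
- A+C+D: length 22, insurance slots 8, value 87
- C+D: length 20, insurance slots 6, value 77
- A+D: length 11, insurance slots 5, value 54
- D: length 9, insurance slots 3, value 44
Best: 87 score.

87 score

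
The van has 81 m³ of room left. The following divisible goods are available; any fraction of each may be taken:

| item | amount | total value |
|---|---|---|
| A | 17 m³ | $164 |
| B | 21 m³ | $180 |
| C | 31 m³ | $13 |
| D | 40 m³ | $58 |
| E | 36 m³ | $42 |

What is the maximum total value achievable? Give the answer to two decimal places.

Take in order of value per unit:
- A (164/17 per unit): all 17 → value 164, running total 164.00
- B (180/21 per unit): all 21 → value 180, running total 344.00
- D (58/40 per unit): all 40 → value 58, running total 402.00
- E (42/36 per unit): 3 of 36 → value 3×42/36 = 3.5000, running total 405.50
Total 405.50.

405.50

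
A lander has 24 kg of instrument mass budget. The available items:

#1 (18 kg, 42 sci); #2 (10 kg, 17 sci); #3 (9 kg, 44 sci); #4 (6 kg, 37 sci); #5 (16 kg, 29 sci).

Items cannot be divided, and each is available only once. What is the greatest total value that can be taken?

Check high-value combinations within 24 kg:
- #3+#4: mass 9+6=15, value 44+37=81
- #1+#4: mass 18+6=24, value 42+37=79
- #4+#5: mass 6+16=22, value 37+29=66
- #2+#3: mass 10+9=19, value 17+44=61
- #2+#4: mass 10+6=16, value 17+37=54
Best: 81 sci.

81 sci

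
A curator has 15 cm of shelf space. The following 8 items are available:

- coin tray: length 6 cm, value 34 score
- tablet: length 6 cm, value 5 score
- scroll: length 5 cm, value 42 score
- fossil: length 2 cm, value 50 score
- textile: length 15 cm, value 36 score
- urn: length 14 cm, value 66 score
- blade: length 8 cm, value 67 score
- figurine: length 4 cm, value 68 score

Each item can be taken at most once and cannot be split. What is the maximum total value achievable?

Check high-value combinations within 15 cm:
- fossil+blade+figurine: length 2+8+4=14, value 50+67+68=185
- scroll+fossil+figurine: length 5+2+4=11, value 42+50+68=160
- scroll+fossil+blade: length 5+2+8=15, value 42+50+67=159
- coin tray+fossil+figurine: length 6+2+4=12, value 34+50+68=152
- coin tray+scroll+figurine: length 6+5+4=15, value 34+42+68=144
Best: 185 score.

185 score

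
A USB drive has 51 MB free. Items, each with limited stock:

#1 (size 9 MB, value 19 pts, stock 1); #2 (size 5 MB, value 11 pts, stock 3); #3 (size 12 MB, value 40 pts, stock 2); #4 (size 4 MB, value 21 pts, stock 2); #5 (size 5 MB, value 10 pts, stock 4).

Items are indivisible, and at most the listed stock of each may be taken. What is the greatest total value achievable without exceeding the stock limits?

163 pts

Top feasible selections:
- 1×#1 + 2×#2 + 2×#3 + 2×#4: size 51, value 163
- 1×#1 + 1×#2 + 2×#3 + 2×#4 + 1×#5: size 51, value 162
- 1×#1 + 2×#3 + 2×#4 + 2×#5: size 51, value 161
Best: 163 pts.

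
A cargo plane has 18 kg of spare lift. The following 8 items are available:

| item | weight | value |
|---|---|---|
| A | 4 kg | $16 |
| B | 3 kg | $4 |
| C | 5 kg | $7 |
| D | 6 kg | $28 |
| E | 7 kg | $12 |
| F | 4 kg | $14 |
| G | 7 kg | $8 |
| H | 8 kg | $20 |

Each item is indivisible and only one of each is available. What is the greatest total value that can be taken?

$64

This is a 0/1 knapsack; check combinations near the capacity.
- A+D+H: weight 4+6+8=18, value 16+28+20=64
- A+B+D+F: weight 4+3+6+4=17, value 16+4+28+14=62
- D+F+H: weight 6+4+8=18, value 28+14+20=62
- A+D+F: weight 4+6+4=14, value 16+28+14=58
Best: $64.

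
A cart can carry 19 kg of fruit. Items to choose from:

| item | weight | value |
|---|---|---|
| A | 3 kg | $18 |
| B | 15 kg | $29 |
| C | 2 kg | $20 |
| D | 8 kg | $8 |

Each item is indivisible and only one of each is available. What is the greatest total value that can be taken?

$49

Check high-value combinations within 19 kg:
- B+C: weight 15+2=17, value 29+20=49
- A+B: weight 3+15=18, value 18+29=47
- A+C+D: weight 3+2+8=13, value 18+20+8=46
- A+C: weight 3+2=5, value 18+20=38
Best: $49.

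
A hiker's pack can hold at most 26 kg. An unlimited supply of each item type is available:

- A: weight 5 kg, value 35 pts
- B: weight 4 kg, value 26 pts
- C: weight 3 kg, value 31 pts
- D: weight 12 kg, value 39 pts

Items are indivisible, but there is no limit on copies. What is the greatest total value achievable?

252 pts

Best value-per-unit is C at 31/3; filling with it alone gives 8×31 = 248.
Optimal mix: 1×A + 7×C → weight 26, value 252.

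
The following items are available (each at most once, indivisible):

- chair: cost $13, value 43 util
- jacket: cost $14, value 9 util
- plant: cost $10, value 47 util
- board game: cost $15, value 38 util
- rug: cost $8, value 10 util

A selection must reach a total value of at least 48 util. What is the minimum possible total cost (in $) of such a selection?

Subsets with value ≥ 48, sorted by total cost:
- plant+rug: cost 18, value 57
- chair+rug: cost 21, value 53
- chair+plant: cost 23, value 90
Minimum cost: 18 $.

18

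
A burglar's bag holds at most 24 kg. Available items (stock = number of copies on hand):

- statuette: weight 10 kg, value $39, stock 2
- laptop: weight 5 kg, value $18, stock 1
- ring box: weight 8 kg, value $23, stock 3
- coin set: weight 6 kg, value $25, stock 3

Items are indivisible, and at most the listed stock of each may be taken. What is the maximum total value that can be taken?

Top feasible selections:
- 1×laptop + 3×coin set: weight 23, value 93
- 1×statuette + 2×coin set: weight 22, value 89
Best: $93.

$93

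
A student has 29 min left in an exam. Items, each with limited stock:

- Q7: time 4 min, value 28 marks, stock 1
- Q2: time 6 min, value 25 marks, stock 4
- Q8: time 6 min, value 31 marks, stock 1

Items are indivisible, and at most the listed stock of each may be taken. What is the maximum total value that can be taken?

Top feasible selections:
- 1×Q7 + 3×Q2 + 1×Q8: time 28, value 134
- 1×Q7 + 4×Q2: time 28, value 128
Best: 134 marks.

134 marks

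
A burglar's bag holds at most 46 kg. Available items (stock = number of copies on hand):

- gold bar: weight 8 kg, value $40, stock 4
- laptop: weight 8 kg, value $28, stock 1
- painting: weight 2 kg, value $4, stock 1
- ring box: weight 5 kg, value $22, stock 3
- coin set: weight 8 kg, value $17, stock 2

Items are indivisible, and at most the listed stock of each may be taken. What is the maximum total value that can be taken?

Top feasible selections:
- 4×gold bar + 1×laptop + 1×ring box: weight 45, value 210
- 4×gold bar + 1×painting + 2×ring box: weight 44, value 208
Best: $210.

$210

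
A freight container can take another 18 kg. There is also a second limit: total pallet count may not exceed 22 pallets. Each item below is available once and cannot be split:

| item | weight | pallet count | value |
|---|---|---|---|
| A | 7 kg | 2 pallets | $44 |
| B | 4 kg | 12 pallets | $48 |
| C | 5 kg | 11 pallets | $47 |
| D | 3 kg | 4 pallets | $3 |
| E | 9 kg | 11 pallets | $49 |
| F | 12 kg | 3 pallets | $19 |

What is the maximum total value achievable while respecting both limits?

$96

Feasible sets respecting both limits:
- C+E: weight 14, pallet count 22, value 96
- A+B+D: weight 14, pallet count 18, value 95
- A+C+D: weight 15, pallet count 17, value 94
- A+E: weight 16, pallet count 13, value 93
Best: $96.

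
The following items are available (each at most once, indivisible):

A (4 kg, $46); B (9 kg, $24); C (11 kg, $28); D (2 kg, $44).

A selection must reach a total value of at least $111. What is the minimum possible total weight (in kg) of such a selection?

Subsets with value ≥ 111, sorted by total weight:
- A+B+D: weight 15, value 114
- A+C+D: weight 17, value 118
Minimum weight: 15 kg.

15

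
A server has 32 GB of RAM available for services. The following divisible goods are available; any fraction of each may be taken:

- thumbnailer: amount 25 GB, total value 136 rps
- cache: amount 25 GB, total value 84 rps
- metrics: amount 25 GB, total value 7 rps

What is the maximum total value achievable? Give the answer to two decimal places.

159.52

Take in order of value per unit:
- thumbnailer (136/25 per unit): all 25 → value 136, running total 136.00
- cache (84/25 per unit): 7 of 25 → value 7×84/25 = 23.5200, running total 159.52
Total 159.52.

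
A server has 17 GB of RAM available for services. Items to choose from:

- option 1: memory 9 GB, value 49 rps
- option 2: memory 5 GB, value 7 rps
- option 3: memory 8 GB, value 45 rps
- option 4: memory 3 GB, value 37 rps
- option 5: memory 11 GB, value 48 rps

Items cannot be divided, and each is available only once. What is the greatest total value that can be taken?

94 rps

Check high-value combinations within 17 GB:
- option 1+option 3: memory 9+8=17, value 49+45=94
- option 1+option 2+option 4: memory 9+5+3=17, value 49+7+37=93
- option 2+option 3+option 4: memory 5+8+3=16, value 7+45+37=89
- option 1+option 4: memory 9+3=12, value 49+37=86
Best: 94 rps.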